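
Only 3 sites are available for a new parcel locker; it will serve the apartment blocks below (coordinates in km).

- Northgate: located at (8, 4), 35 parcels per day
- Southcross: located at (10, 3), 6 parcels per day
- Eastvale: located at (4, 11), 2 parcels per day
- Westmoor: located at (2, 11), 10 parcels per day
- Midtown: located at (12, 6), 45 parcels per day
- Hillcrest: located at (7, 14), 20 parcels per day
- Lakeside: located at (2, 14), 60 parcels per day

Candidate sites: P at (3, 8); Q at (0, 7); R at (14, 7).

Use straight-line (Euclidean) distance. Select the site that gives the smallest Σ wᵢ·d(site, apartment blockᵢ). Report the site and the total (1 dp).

Total weighted distance at each candidate:
  P (3, 8): total = 1237.7
  Q (0, 7): total = 1596.4
  R (14, 7): total = 1548.9
Minimum is at P with total 1237.7 km.

P, total 1237.7 km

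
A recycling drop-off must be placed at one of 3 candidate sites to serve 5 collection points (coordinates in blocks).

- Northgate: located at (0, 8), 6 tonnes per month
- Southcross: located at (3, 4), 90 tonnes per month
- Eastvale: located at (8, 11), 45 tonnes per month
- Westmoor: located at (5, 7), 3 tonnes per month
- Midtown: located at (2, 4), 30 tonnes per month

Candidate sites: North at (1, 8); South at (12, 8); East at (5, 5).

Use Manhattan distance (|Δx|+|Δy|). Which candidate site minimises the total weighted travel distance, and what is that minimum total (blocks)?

Total weighted distance at each candidate:
  North (1, 8): total = 1161
  South (12, 8): total = 2001
  East (5, 5): total = 849
Minimum is at East with total 849 blocks.

East, total 849 blocks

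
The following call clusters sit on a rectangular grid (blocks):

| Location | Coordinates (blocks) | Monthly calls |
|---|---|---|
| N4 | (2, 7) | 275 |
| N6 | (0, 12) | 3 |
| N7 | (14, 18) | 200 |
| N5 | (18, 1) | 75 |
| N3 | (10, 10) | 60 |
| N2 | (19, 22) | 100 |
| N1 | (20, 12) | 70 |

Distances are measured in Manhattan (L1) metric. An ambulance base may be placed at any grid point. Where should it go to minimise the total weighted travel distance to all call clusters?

Manhattan distance separates: Σwᵢ(|x−xᵢ|+|y−yᵢ|) = Σwᵢ|x−xᵢ| + Σwᵢ|y−yᵢ|, so x and y are optimised independently as 1-D weighted medians.
Total weight W = 783; half = 391.5.
x-coordinate, sorted with cumulative weight:
  x=0 (N6, w=3) cum 3
  x=2 (N4, w=275) cum 278
  x=10 (N3, w=60) cum 338
  x=14 (N7, w=200) cum 538  ← median
  x=18 (N5, w=75) cum 613
  x=19 (N2, w=100) cum 713
  x=20 (N1, w=70) cum 783
⇒ x* = 14
y-coordinate, sorted with cumulative weight:
  y=1 (N5, w=75) cum 75
  y=7 (N4, w=275) cum 350
  y=10 (N3, w=60) cum 410  ← median
  y=12 (N6, w=3) cum 413
  y=12 (N1, w=70) cum 483
  y=18 (N7, w=200) cum 683
  y=22 (N2, w=100) cum 783
⇒ y* = 10

(14, 10)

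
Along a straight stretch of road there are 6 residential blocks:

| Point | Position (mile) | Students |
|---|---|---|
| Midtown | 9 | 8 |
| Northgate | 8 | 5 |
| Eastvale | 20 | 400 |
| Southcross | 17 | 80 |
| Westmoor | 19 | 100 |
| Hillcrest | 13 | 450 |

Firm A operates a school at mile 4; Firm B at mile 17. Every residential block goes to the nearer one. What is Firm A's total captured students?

The indifferent point is the midpoint (4+17)/2 = 10.5; residential blocks left of it (closer to Firm A at 4) go to Firm A, those right go to Firm B.
  Northgate at 8 (w=5) → Firm A
  Midtown at 9 (w=8) → Firm A
  Hillcrest at 13 (w=450) → Firm B
  Southcross at 17 (w=80) → Firm B
  Westmoor at 19 (w=100) → Firm B
  Eastvale at 20 (w=400) → Firm B
Firm A captures 13; Firm B captures 1030.

13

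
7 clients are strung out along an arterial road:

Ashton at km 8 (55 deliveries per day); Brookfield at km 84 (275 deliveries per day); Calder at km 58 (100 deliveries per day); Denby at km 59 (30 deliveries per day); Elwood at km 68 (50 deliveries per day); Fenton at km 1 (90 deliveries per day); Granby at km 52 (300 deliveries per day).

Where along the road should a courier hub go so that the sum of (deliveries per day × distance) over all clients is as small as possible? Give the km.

For a sum of weighted absolute distances on a line, the optimum is the weighted median (not the mean). Total weight W = 900; half-weight = 450.
Sort by position and accumulate weight:
  km 1 (Fenton, w=90) → cum 90
  km 8 (Ashton, w=55) → cum 145
  km 52 (Granby, w=300) → cum 445
  km 58 (Calder, w=100) → cum 545  ≥ 450 → median here
  km 59 (Denby, w=30) → cum 575
  km 68 (Elwood, w=50) → cum 625
  km 84 (Brookfield, w=275) → cum 900
Optimal location: km 58.

x = 58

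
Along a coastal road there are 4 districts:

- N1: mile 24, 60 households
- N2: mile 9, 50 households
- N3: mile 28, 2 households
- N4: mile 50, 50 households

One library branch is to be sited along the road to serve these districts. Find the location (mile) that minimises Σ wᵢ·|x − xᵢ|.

x = 24

For a sum of weighted absolute distances on a line, the optimum is the weighted median (not the mean). Total weight W = 162; half-weight = 81.
Sort by position and accumulate weight:
  mile 9 (N2, w=50) → cum 50
  mile 24 (N1, w=60) → cum 110  ≥ 81 → median here
  mile 28 (N3, w=2) → cum 112
  mile 50 (N4, w=50) → cum 162
Optimal location: mile 24.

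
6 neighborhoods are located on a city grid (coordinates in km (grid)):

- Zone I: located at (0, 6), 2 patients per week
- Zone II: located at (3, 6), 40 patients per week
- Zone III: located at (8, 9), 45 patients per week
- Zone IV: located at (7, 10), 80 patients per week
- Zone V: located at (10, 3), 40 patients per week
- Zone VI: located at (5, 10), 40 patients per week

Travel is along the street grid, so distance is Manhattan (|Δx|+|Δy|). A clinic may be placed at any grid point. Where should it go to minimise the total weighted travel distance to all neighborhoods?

Manhattan distance separates: Σwᵢ(|x−xᵢ|+|y−yᵢ|) = Σwᵢ|x−xᵢ| + Σwᵢ|y−yᵢ|, so x and y are optimised independently as 1-D weighted medians.
Total weight W = 247; half = 123.5.
x-coordinate, sorted with cumulative weight:
  x=0 (Zone I, w=2) cum 2
  x=3 (Zone II, w=40) cum 42
  x=5 (Zone VI, w=40) cum 82
  x=7 (Zone IV, w=80) cum 162  ← median
  x=8 (Zone III, w=45) cum 207
  x=10 (Zone V, w=40) cum 247
⇒ x* = 7
y-coordinate, sorted with cumulative weight:
  y=3 (Zone V, w=40) cum 40
  y=6 (Zone I, w=2) cum 42
  y=6 (Zone II, w=40) cum 82
  y=9 (Zone III, w=45) cum 127  ← median
  y=10 (Zone IV, w=80) cum 207
  y=10 (Zone VI, w=40) cum 247
⇒ y* = 9

(7, 9)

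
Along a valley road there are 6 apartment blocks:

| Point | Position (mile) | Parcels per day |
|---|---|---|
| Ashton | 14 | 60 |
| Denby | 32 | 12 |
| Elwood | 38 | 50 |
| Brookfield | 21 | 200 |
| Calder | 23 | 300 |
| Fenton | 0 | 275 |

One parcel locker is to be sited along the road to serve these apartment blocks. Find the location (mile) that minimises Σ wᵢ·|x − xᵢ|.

x = 21

For a sum of weighted absolute distances on a line, the optimum is the weighted median (not the mean). Total weight W = 897; half-weight = 448.5.
Sort by position and accumulate weight:
  mile 0 (Fenton, w=275) → cum 275
  mile 14 (Ashton, w=60) → cum 335
  mile 21 (Brookfield, w=200) → cum 535  ≥ 448.5 → median here
  mile 23 (Calder, w=300) → cum 835
  mile 32 (Denby, w=12) → cum 847
  mile 38 (Elwood, w=50) → cum 897
Optimal location: mile 21.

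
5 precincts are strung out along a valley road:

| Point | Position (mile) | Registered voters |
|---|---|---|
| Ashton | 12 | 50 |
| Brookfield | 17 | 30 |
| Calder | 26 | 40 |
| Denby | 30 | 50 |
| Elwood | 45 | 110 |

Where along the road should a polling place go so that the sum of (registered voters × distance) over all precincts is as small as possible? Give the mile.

x = 30

For a sum of weighted absolute distances on a line, the optimum is the weighted median (not the mean). Total weight W = 280; half-weight = 140.
Sort by position and accumulate weight:
  mile 12 (Ashton, w=50) → cum 50
  mile 17 (Brookfield, w=30) → cum 80
  mile 26 (Calder, w=40) → cum 120
  mile 30 (Denby, w=50) → cum 170  ≥ 140 → median here
  mile 45 (Elwood, w=110) → cum 280
Optimal location: mile 30.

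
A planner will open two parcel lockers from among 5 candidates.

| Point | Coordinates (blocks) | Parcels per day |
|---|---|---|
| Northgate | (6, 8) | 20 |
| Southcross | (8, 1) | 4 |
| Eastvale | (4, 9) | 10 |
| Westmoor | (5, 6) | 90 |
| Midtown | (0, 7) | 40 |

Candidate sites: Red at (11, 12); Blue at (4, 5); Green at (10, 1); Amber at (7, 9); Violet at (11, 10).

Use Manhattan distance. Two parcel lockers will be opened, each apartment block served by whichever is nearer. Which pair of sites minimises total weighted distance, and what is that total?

{Blue, Amber}, total 522

Evaluate every pair (each demand assigned to the nearer of the two):
  {Blue, Amber}: total = 522
  {Blue, Green}: total = 568
  {Red, Blue}: total = 592
  {Blue, Violet}: total = 592
  {Green, Amber}: total = 888
  {Red, Amber}: total = 916
  {Amber, Violet}: total = 916
  {Green, Violet}: total = 1688
  {Red, Violet}: total = 1728
  {Red, Green}: total = 1828
Best pair: {Blue, Amber} with total 522.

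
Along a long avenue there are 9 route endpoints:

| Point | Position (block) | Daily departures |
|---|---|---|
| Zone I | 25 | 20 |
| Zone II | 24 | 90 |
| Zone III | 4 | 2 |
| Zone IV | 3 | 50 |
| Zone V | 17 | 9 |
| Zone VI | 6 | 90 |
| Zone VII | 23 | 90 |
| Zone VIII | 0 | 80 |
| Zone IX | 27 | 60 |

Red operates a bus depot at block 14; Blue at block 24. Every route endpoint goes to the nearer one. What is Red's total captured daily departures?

231

The indifferent point is the midpoint (14+24)/2 = 19; route endpoints left of it (closer to Red at 14) go to Red, those right go to Blue.
  Zone VIII at 0 (w=80) → Red
  Zone IV at 3 (w=50) → Red
  Zone III at 4 (w=2) → Red
  Zone VI at 6 (w=90) → Red
  Zone V at 17 (w=9) → Red
  Zone VII at 23 (w=90) → Blue
  Zone II at 24 (w=90) → Blue
  Zone I at 25 (w=20) → Blue
  Zone IX at 27 (w=60) → Blue
Red captures 231; Blue captures 260.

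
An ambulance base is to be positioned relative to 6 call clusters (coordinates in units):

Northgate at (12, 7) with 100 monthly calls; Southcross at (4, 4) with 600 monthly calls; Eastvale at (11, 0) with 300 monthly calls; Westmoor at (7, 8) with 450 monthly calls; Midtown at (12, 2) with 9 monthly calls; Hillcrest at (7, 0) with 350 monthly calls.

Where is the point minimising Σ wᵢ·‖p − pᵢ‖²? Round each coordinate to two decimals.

(6.97, 3.71)

The minimiser of Σwᵢ‖p−pᵢ‖² is the weighted centroid p* = (Σwᵢpᵢ)/(Σwᵢ).
Σwᵢ = 1809.
Σwᵢxᵢ = 100·12 + 600·4 + 300·11 + 450·7 + 9·12 + 350·7 = 12608.
Σwᵢyᵢ = 100·7 + 600·4 + 300·0 + 450·8 + 9·2 + 350·0 = 6718.
x* = 12608/1809 = 6.97, y* = 6718/1809 = 3.71.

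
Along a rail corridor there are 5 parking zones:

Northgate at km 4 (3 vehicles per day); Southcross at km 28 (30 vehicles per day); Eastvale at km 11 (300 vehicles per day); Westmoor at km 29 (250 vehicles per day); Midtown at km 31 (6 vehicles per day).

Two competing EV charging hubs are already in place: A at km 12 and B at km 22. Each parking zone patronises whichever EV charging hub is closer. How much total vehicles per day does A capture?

303

The indifferent point is the midpoint (12+22)/2 = 17; parking zones left of it (closer to A at 12) go to A, those right go to B.
  Northgate at 4 (w=3) → A
  Eastvale at 11 (w=300) → A
  Southcross at 28 (w=30) → B
  Westmoor at 29 (w=250) → B
  Midtown at 31 (w=6) → B
A captures 303; B captures 286.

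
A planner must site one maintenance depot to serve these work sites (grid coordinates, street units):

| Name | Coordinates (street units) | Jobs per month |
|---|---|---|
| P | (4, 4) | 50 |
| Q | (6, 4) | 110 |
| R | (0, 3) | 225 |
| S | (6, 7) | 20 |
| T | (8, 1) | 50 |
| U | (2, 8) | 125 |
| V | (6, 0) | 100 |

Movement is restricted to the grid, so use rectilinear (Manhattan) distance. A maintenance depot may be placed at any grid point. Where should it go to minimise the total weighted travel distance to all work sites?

(2, 3)

Manhattan distance separates: Σwᵢ(|x−xᵢ|+|y−yᵢ|) = Σwᵢ|x−xᵢ| + Σwᵢ|y−yᵢ|, so x and y are optimised independently as 1-D weighted medians.
Total weight W = 680; half = 340.
x-coordinate, sorted with cumulative weight:
  x=0 (R, w=225) cum 225
  x=2 (U, w=125) cum 350  ← median
  x=4 (P, w=50) cum 400
  x=6 (Q, w=110) cum 510
  x=6 (S, w=20) cum 530
  x=6 (V, w=100) cum 630
  x=8 (T, w=50) cum 680
⇒ x* = 2
y-coordinate, sorted with cumulative weight:
  y=0 (V, w=100) cum 100
  y=1 (T, w=50) cum 150
  y=3 (R, w=225) cum 375  ← median
  y=4 (P, w=50) cum 425
  y=4 (Q, w=110) cum 535
  y=7 (S, w=20) cum 555
  y=8 (U, w=125) cum 680
⇒ y* = 3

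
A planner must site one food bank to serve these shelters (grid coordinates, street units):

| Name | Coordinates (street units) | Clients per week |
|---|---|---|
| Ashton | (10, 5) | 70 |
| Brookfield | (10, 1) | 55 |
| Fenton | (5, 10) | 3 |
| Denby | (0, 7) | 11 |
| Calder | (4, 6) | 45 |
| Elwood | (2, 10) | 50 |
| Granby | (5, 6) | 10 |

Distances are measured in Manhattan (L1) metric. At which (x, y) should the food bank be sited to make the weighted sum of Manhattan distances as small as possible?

(10, 5)

Manhattan distance separates: Σwᵢ(|x−xᵢ|+|y−yᵢ|) = Σwᵢ|x−xᵢ| + Σwᵢ|y−yᵢ|, so x and y are optimised independently as 1-D weighted medians.
Total weight W = 244; half = 122.
x-coordinate, sorted with cumulative weight:
  x=0 (Denby, w=11) cum 11
  x=2 (Elwood, w=50) cum 61
  x=4 (Calder, w=45) cum 106
  x=5 (Fenton, w=3) cum 109
  x=5 (Granby, w=10) cum 119
  x=10 (Ashton, w=70) cum 189  ← median
  x=10 (Brookfield, w=55) cum 244
⇒ x* = 10
y-coordinate, sorted with cumulative weight:
  y=1 (Brookfield, w=55) cum 55
  y=5 (Ashton, w=70) cum 125  ← median
  y=6 (Calder, w=45) cum 170
  y=6 (Granby, w=10) cum 180
  y=7 (Denby, w=11) cum 191
  y=10 (Fenton, w=3) cum 194
  y=10 (Elwood, w=50) cum 244
⇒ y* = 5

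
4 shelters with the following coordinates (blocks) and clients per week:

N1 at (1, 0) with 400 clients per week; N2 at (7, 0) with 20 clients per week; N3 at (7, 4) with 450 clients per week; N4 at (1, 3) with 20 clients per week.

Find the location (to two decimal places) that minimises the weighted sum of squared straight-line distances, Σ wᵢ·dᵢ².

The minimiser of Σwᵢ‖p−pᵢ‖² is the weighted centroid p* = (Σwᵢpᵢ)/(Σwᵢ).
Σwᵢ = 890.
Σwᵢxᵢ = 400·1 + 20·7 + 450·7 + 20·1 = 3710.
Σwᵢyᵢ = 400·0 + 20·0 + 450·4 + 20·3 = 1860.
x* = 3710/890 = 4.17, y* = 1860/890 = 2.09.

(4.17, 2.09)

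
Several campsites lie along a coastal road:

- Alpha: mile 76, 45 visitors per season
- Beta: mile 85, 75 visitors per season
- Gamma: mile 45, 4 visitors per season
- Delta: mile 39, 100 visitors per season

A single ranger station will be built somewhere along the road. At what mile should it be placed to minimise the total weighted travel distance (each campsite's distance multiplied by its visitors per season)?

x = 76

For a sum of weighted absolute distances on a line, the optimum is the weighted median (not the mean). Total weight W = 224; half-weight = 112.
Sort by position and accumulate weight:
  mile 39 (Delta, w=100) → cum 100
  mile 45 (Gamma, w=4) → cum 104
  mile 76 (Alpha, w=45) → cum 149  ≥ 112 → median here
  mile 85 (Beta, w=75) → cum 224
Optimal location: mile 76.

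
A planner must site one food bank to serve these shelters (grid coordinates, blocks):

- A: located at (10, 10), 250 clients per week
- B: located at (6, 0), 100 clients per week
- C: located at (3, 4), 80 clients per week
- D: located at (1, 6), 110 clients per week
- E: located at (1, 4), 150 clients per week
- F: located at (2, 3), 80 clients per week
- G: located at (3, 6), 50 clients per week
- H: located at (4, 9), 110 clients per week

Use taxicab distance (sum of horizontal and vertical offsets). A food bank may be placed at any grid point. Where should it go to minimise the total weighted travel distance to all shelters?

(3, 6)

Manhattan distance separates: Σwᵢ(|x−xᵢ|+|y−yᵢ|) = Σwᵢ|x−xᵢ| + Σwᵢ|y−yᵢ|, so x and y are optimised independently as 1-D weighted medians.
Total weight W = 930; half = 465.
x-coordinate, sorted with cumulative weight:
  x=1 (D, w=110) cum 110
  x=1 (E, w=150) cum 260
  x=2 (F, w=80) cum 340
  x=3 (C, w=80) cum 420
  x=3 (G, w=50) cum 470  ← median
  x=4 (H, w=110) cum 580
  x=6 (B, w=100) cum 680
  x=10 (A, w=250) cum 930
⇒ x* = 3
y-coordinate, sorted with cumulative weight:
  y=0 (B, w=100) cum 100
  y=3 (F, w=80) cum 180
  y=4 (C, w=80) cum 260
  y=4 (E, w=150) cum 410
  y=6 (D, w=110) cum 520  ← median
  y=6 (G, w=50) cum 570
  y=9 (H, w=110) cum 680
  y=10 (A, w=250) cum 930
⇒ y* = 6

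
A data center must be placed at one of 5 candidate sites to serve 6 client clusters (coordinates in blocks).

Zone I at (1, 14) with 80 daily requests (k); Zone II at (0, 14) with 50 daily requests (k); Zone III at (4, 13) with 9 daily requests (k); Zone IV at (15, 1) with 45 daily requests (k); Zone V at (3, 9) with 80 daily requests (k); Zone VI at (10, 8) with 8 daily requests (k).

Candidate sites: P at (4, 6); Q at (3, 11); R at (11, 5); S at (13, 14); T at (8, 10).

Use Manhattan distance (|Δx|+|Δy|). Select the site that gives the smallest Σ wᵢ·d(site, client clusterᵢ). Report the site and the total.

Q, total 1957 blocks

Total weighted distance at each candidate:
  P (4, 6): total = 2647
  Q (3, 11): total = 1957
  R (11, 5): total = 4007
  S (13, 14): total = 3647
  T (8, 10): total = 2775
Minimum is at Q with total 1957 blocks.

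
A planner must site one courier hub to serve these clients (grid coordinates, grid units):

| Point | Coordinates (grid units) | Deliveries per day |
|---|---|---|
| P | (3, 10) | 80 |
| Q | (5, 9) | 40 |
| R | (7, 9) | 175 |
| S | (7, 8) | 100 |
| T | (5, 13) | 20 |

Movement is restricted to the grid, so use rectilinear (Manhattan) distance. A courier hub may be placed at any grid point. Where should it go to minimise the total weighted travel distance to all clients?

Manhattan distance separates: Σwᵢ(|x−xᵢ|+|y−yᵢ|) = Σwᵢ|x−xᵢ| + Σwᵢ|y−yᵢ|, so x and y are optimised independently as 1-D weighted medians.
Total weight W = 415; half = 207.5.
x-coordinate, sorted with cumulative weight:
  x=3 (P, w=80) cum 80
  x=5 (Q, w=40) cum 120
  x=5 (T, w=20) cum 140
  x=7 (R, w=175) cum 315  ← median
  x=7 (S, w=100) cum 415
⇒ x* = 7
y-coordinate, sorted with cumulative weight:
  y=8 (S, w=100) cum 100
  y=9 (Q, w=40) cum 140
  y=9 (R, w=175) cum 315  ← median
  y=10 (P, w=80) cum 395
  y=13 (T, w=20) cum 415
⇒ y* = 9

(7, 9)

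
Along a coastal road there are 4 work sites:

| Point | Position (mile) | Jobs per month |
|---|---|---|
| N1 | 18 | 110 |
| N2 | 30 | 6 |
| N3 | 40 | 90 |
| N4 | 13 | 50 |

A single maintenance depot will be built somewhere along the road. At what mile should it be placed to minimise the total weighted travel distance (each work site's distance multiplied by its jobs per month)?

x = 18

For a sum of weighted absolute distances on a line, the optimum is the weighted median (not the mean). Total weight W = 256; half-weight = 128.
Sort by position and accumulate weight:
  mile 13 (N4, w=50) → cum 50
  mile 18 (N1, w=110) → cum 160  ≥ 128 → median here
  mile 30 (N2, w=6) → cum 166
  mile 40 (N3, w=90) → cum 256
Optimal location: mile 18.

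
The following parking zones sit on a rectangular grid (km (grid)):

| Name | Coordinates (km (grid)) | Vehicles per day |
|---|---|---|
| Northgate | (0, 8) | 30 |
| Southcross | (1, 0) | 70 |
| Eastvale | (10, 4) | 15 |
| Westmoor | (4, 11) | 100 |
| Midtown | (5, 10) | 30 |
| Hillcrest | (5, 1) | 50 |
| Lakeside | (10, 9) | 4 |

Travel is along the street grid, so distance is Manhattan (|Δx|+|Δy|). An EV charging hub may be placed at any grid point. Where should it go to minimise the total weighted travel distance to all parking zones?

(4, 8)

Manhattan distance separates: Σwᵢ(|x−xᵢ|+|y−yᵢ|) = Σwᵢ|x−xᵢ| + Σwᵢ|y−yᵢ|, so x and y are optimised independently as 1-D weighted medians.
Total weight W = 299; half = 149.5.
x-coordinate, sorted with cumulative weight:
  x=0 (Northgate, w=30) cum 30
  x=1 (Southcross, w=70) cum 100
  x=4 (Westmoor, w=100) cum 200  ← median
  x=5 (Midtown, w=30) cum 230
  x=5 (Hillcrest, w=50) cum 280
  x=10 (Eastvale, w=15) cum 295
  x=10 (Lakeside, w=4) cum 299
⇒ x* = 4
y-coordinate, sorted with cumulative weight:
  y=0 (Southcross, w=70) cum 70
  y=1 (Hillcrest, w=50) cum 120
  y=4 (Eastvale, w=15) cum 135
  y=8 (Northgate, w=30) cum 165  ← median
  y=9 (Lakeside, w=4) cum 169
  y=10 (Midtown, w=30) cum 199
  y=11 (Westmoor, w=100) cum 299
⇒ y* = 8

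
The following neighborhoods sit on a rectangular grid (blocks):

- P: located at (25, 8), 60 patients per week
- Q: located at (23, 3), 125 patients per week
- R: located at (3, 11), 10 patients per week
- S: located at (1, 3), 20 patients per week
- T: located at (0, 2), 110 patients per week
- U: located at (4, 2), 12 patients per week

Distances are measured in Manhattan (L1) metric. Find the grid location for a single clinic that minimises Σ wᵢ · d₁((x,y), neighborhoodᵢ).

(23, 3)

Manhattan distance separates: Σwᵢ(|x−xᵢ|+|y−yᵢ|) = Σwᵢ|x−xᵢ| + Σwᵢ|y−yᵢ|, so x and y are optimised independently as 1-D weighted medians.
Total weight W = 337; half = 168.5.
x-coordinate, sorted with cumulative weight:
  x=0 (T, w=110) cum 110
  x=1 (S, w=20) cum 130
  x=3 (R, w=10) cum 140
  x=4 (U, w=12) cum 152
  x=23 (Q, w=125) cum 277  ← median
  x=25 (P, w=60) cum 337
⇒ x* = 23
y-coordinate, sorted with cumulative weight:
  y=2 (T, w=110) cum 110
  y=2 (U, w=12) cum 122
  y=3 (Q, w=125) cum 247  ← median
  y=3 (S, w=20) cum 267
  y=8 (P, w=60) cum 327
  y=11 (R, w=10) cum 337
⇒ y* = 3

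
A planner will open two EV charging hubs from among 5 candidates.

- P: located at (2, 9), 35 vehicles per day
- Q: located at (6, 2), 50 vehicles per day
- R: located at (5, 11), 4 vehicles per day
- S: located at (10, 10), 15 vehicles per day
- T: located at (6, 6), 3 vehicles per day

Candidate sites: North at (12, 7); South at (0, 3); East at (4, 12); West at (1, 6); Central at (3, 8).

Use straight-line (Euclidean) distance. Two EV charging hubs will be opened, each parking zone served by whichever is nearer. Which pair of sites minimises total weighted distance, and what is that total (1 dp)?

{North, Central}, total 464.2

Evaluate every pair (each demand assigned to the nearer of the two):
  {North, Central}: total = 464.2
  {South, Central}: total = 488.1
  {East, Central}: total = 496.2
  {West, Central}: total = 504.1
  {North, West}: total = 525.5
  {East, West}: total = 546.4
  {South, East}: total = 549.8
  {North, East}: total = 594.7
  {South, West}: total = 603.2
  {North, South}: total = 630.1
Best pair: {North, Central} with total 464.2.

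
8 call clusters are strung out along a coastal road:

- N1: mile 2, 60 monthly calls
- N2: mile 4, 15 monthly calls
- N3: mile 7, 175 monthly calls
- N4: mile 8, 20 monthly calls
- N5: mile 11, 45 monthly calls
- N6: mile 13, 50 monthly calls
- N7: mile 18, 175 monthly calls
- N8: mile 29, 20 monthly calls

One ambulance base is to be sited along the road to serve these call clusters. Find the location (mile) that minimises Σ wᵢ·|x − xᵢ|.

For a sum of weighted absolute distances on a line, the optimum is the weighted median (not the mean). Total weight W = 560; half-weight = 280.
Sort by position and accumulate weight:
  mile 2 (N1, w=60) → cum 60
  mile 4 (N2, w=15) → cum 75
  mile 7 (N3, w=175) → cum 250
  mile 8 (N4, w=20) → cum 270
  mile 11 (N5, w=45) → cum 315  ≥ 280 → median here
  mile 13 (N6, w=50) → cum 365
  mile 18 (N7, w=175) → cum 540
  mile 29 (N8, w=20) → cum 560
Optimal location: mile 11.

x = 11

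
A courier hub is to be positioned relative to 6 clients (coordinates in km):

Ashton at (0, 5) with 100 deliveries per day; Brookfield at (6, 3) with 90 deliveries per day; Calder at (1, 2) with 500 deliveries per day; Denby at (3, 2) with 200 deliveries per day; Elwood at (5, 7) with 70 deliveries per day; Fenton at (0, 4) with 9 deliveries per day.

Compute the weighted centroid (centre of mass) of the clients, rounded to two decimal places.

The minimiser of Σwᵢ‖p−pᵢ‖² is the weighted centroid p* = (Σwᵢpᵢ)/(Σwᵢ).
Σwᵢ = 969.
Σwᵢxᵢ = 100·0 + 90·6 + 500·1 + 200·3 + 70·5 + 9·0 = 1990.
Σwᵢyᵢ = 100·5 + 90·3 + 500·2 + 200·2 + 70·7 + 9·4 = 2696.
x* = 1990/969 = 2.05, y* = 2696/969 = 2.78.

(2.05, 2.78)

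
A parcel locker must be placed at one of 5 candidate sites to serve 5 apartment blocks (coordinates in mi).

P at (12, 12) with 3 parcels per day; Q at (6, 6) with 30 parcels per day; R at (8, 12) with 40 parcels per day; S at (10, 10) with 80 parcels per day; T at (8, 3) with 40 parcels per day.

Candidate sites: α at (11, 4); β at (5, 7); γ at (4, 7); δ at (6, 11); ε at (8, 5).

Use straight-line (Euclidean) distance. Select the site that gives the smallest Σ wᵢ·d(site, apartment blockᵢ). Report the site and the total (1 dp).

Total weighted distance at each candidate:
  α (11, 4): total = 1140.6
  β (5, 7): total = 967.9
  γ (4, 7): total = 1114.4
  δ (6, 11): total = 917.4
  ε (8, 5): total = 882.1
Minimum is at ε with total 882.1 mi.

ε, total 882.1 mi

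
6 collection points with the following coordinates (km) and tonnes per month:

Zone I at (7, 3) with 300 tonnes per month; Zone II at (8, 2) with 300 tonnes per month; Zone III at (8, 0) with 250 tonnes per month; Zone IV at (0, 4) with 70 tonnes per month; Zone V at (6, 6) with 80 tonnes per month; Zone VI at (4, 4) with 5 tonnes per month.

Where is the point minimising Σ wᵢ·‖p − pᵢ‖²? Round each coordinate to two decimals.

(6.97, 2.27)

The minimiser of Σwᵢ‖p−pᵢ‖² is the weighted centroid p* = (Σwᵢpᵢ)/(Σwᵢ).
Σwᵢ = 1005.
Σwᵢxᵢ = 300·7 + 300·8 + 250·8 + 70·0 + 80·6 + 5·4 = 7000.
Σwᵢyᵢ = 300·3 + 300·2 + 250·0 + 70·4 + 80·6 + 5·4 = 2280.
x* = 7000/1005 = 6.97, y* = 2280/1005 = 2.27.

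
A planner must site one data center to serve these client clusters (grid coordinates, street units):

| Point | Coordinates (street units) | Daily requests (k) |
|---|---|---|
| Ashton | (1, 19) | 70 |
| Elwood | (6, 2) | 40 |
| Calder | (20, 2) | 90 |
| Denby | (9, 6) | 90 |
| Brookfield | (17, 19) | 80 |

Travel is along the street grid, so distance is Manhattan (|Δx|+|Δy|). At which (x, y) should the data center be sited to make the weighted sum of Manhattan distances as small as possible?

(9, 6)

Manhattan distance separates: Σwᵢ(|x−xᵢ|+|y−yᵢ|) = Σwᵢ|x−xᵢ| + Σwᵢ|y−yᵢ|, so x and y are optimised independently as 1-D weighted medians.
Total weight W = 370; half = 185.
x-coordinate, sorted with cumulative weight:
  x=1 (Ashton, w=70) cum 70
  x=6 (Elwood, w=40) cum 110
  x=9 (Denby, w=90) cum 200  ← median
  x=17 (Brookfield, w=80) cum 280
  x=20 (Calder, w=90) cum 370
⇒ x* = 9
y-coordinate, sorted with cumulative weight:
  y=2 (Elwood, w=40) cum 40
  y=2 (Calder, w=90) cum 130
  y=6 (Denby, w=90) cum 220  ← median
  y=19 (Ashton, w=70) cum 290
  y=19 (Brookfield, w=80) cum 370
⇒ y* = 6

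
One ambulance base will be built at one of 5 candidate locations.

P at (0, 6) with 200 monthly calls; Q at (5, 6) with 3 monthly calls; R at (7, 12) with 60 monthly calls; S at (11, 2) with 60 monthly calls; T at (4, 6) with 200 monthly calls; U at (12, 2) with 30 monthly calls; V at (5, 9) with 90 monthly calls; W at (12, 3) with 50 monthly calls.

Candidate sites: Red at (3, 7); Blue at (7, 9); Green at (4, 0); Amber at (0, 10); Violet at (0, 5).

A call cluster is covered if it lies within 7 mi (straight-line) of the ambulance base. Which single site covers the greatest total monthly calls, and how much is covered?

Coverage radius r = 7 mi; a point is covered iff (Δx)²+(Δy)² ≤ 7² = 49.
  Red (3, 7): covers {P, Q, R, T, V} → 553
  Blue (7, 9): covers {Q, R, T, V} → 353
  Green (4, 0): covers {Q, T} → 203
  Amber (0, 10): covers {P, Q, T, V} → 493
  Violet (0, 5): covers {P, Q, T, V} → 493
Maximum coverage at Red: 553 monthly calls.

Red, covering 553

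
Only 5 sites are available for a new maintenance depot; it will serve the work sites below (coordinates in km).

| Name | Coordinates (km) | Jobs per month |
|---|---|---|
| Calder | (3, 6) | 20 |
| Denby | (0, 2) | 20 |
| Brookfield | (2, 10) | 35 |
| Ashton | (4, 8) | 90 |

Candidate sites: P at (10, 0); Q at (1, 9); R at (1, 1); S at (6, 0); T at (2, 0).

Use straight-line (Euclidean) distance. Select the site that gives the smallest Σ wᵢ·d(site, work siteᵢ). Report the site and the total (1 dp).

Total weighted distance at each candidate:
  P (10, 0): total = 1736.6
  Q (1, 9): total = 547.6
  R (1, 1): total = 1138.3
  S (6, 0): total = 1379.8
  T (2, 0): total = 1270.4
Minimum is at Q with total 547.6 km.

Q, total 547.6 km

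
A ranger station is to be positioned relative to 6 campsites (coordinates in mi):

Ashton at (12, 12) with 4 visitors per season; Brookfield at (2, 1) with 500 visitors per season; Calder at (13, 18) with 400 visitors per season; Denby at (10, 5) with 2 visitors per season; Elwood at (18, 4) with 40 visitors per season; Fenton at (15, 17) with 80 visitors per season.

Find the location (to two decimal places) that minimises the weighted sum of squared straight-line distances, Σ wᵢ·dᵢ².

(7.98, 9.04)

The minimiser of Σwᵢ‖p−pᵢ‖² is the weighted centroid p* = (Σwᵢpᵢ)/(Σwᵢ).
Σwᵢ = 1026.
Σwᵢxᵢ = 4·12 + 500·2 + 400·13 + 2·10 + 40·18 + 80·15 = 8188.
Σwᵢyᵢ = 4·12 + 500·1 + 400·18 + 2·5 + 40·4 + 80·17 = 9278.
x* = 8188/1026 = 7.98, y* = 9278/1026 = 9.04.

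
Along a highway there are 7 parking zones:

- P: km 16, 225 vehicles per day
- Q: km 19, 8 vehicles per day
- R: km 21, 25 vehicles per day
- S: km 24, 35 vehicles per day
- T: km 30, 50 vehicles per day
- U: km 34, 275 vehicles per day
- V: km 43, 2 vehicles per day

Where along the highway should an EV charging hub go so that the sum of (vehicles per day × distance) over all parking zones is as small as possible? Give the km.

For a sum of weighted absolute distances on a line, the optimum is the weighted median (not the mean). Total weight W = 620; half-weight = 310.
Sort by position and accumulate weight:
  km 16 (P, w=225) → cum 225
  km 19 (Q, w=8) → cum 233
  km 21 (R, w=25) → cum 258
  km 24 (S, w=35) → cum 293
  km 30 (T, w=50) → cum 343  ≥ 310 → median here
  km 34 (U, w=275) → cum 618
  km 43 (V, w=2) → cum 620
Optimal location: km 30.

x = 30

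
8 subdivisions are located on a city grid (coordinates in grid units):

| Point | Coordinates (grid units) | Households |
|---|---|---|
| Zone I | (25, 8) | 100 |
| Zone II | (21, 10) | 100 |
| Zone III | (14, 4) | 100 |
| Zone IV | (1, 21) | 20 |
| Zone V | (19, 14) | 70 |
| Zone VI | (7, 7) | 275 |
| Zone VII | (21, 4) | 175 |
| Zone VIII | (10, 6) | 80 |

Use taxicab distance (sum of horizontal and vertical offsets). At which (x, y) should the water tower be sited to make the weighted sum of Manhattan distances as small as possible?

Manhattan distance separates: Σwᵢ(|x−xᵢ|+|y−yᵢ|) = Σwᵢ|x−xᵢ| + Σwᵢ|y−yᵢ|, so x and y are optimised independently as 1-D weighted medians.
Total weight W = 920; half = 460.
x-coordinate, sorted with cumulative weight:
  x=1 (Zone IV, w=20) cum 20
  x=7 (Zone VI, w=275) cum 295
  x=10 (Zone VIII, w=80) cum 375
  x=14 (Zone III, w=100) cum 475  ← median
  x=19 (Zone V, w=70) cum 545
  x=21 (Zone II, w=100) cum 645
  x=21 (Zone VII, w=175) cum 820
  x=25 (Zone I, w=100) cum 920
⇒ x* = 14
y-coordinate, sorted with cumulative weight:
  y=4 (Zone III, w=100) cum 100
  y=4 (Zone VII, w=175) cum 275
  y=6 (Zone VIII, w=80) cum 355
  y=7 (Zone VI, w=275) cum 630  ← median
  y=8 (Zone I, w=100) cum 730
  y=10 (Zone II, w=100) cum 830
  y=14 (Zone V, w=70) cum 900
  y=21 (Zone IV, w=20) cum 920
⇒ y* = 7

(14, 7)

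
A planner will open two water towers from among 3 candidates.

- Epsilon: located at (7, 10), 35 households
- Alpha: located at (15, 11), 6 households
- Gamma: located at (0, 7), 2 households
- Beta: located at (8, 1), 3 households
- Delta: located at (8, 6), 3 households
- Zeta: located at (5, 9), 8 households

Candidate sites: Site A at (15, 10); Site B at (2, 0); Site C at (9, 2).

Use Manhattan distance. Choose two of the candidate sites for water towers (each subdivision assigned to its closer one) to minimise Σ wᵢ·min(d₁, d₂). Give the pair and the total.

Evaluate every pair (each demand assigned to the nearer of the two):
  {Site A, Site C}: total = 423
  {Site A, Site B}: total = 446
  {Site B, Site C}: total = 567
Best pair: {Site A, Site C} with total 423.

{Site A, Site C}, total 423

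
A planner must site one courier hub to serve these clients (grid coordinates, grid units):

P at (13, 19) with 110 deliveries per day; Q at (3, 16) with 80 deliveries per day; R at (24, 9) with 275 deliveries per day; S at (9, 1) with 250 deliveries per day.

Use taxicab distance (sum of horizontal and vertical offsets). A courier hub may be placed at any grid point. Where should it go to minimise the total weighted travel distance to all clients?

(13, 9)

Manhattan distance separates: Σwᵢ(|x−xᵢ|+|y−yᵢ|) = Σwᵢ|x−xᵢ| + Σwᵢ|y−yᵢ|, so x and y are optimised independently as 1-D weighted medians.
Total weight W = 715; half = 357.5.
x-coordinate, sorted with cumulative weight:
  x=3 (Q, w=80) cum 80
  x=9 (S, w=250) cum 330
  x=13 (P, w=110) cum 440  ← median
  x=24 (R, w=275) cum 715
⇒ x* = 13
y-coordinate, sorted with cumulative weight:
  y=1 (S, w=250) cum 250
  y=9 (R, w=275) cum 525  ← median
  y=16 (Q, w=80) cum 605
  y=19 (P, w=110) cum 715
⇒ y* = 9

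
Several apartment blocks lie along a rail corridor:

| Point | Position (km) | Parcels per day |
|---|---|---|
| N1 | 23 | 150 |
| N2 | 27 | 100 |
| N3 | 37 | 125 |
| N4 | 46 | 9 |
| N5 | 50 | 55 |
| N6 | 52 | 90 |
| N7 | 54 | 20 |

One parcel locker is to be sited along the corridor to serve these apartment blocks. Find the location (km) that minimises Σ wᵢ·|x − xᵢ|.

x = 37

For a sum of weighted absolute distances on a line, the optimum is the weighted median (not the mean). Total weight W = 549; half-weight = 274.5.
Sort by position and accumulate weight:
  km 23 (N1, w=150) → cum 150
  km 27 (N2, w=100) → cum 250
  km 37 (N3, w=125) → cum 375  ≥ 274.5 → median here
  km 46 (N4, w=9) → cum 384
  km 50 (N5, w=55) → cum 439
  km 52 (N6, w=90) → cum 529
  km 54 (N7, w=20) → cum 549
Optimal location: km 37.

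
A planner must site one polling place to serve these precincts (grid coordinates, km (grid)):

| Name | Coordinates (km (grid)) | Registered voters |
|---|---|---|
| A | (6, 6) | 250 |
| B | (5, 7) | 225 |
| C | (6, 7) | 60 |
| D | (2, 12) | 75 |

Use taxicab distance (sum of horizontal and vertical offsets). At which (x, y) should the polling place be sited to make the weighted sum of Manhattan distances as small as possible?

Manhattan distance separates: Σwᵢ(|x−xᵢ|+|y−yᵢ|) = Σwᵢ|x−xᵢ| + Σwᵢ|y−yᵢ|, so x and y are optimised independently as 1-D weighted medians.
Total weight W = 610; half = 305.
x-coordinate, sorted with cumulative weight:
  x=2 (D, w=75) cum 75
  x=5 (B, w=225) cum 300
  x=6 (A, w=250) cum 550  ← median
  x=6 (C, w=60) cum 610
⇒ x* = 6
y-coordinate, sorted with cumulative weight:
  y=6 (A, w=250) cum 250
  y=7 (B, w=225) cum 475  ← median
  y=7 (C, w=60) cum 535
  y=12 (D, w=75) cum 610
⇒ y* = 7

(6, 7)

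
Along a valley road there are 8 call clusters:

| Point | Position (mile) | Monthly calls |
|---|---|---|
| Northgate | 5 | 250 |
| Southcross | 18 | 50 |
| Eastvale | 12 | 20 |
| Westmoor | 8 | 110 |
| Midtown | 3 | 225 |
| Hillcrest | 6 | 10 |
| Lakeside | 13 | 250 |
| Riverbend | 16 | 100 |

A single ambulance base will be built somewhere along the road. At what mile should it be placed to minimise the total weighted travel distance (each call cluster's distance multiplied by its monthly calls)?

x = 8

For a sum of weighted absolute distances on a line, the optimum is the weighted median (not the mean). Total weight W = 1015; half-weight = 507.5.
Sort by position and accumulate weight:
  mile 3 (Midtown, w=225) → cum 225
  mile 5 (Northgate, w=250) → cum 475
  mile 6 (Hillcrest, w=10) → cum 485
  mile 8 (Westmoor, w=110) → cum 595  ≥ 507.5 → median here
  mile 12 (Eastvale, w=20) → cum 615
  mile 13 (Lakeside, w=250) → cum 865
  mile 16 (Riverbend, w=100) → cum 965
  mile 18 (Southcross, w=50) → cum 1015
Optimal location: mile 8.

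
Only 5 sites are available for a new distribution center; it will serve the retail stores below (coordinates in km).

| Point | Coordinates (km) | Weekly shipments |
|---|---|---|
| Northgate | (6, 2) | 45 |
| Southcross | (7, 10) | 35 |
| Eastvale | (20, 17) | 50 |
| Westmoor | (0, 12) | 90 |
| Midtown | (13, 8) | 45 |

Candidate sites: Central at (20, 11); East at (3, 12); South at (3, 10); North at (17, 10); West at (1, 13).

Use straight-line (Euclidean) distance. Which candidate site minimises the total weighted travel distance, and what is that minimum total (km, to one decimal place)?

Total weighted distance at each candidate:
  Central (20, 11): total = 3650.3
  East (3, 12): total = 2267.0
  South (3, 10): total = 2227.1
  North (17, 10): total = 3084.7
  West (1, 13): total = 2461.6
Minimum is at South with total 2227.1 km.

South, total 2227.1 km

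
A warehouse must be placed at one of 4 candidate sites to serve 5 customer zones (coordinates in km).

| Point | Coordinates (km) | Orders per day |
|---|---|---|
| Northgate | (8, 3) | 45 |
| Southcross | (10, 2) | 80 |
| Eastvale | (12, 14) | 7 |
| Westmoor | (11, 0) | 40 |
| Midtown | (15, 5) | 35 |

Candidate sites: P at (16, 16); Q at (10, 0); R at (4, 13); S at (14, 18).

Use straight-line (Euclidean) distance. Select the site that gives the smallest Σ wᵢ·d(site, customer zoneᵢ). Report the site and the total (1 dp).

Q, total 708.7 km

Total weighted distance at each candidate:
  P (16, 16): total = 2993.8
  Q (10, 0): total = 708.7
  R (4, 13): total = 2610.1
  S (14, 18): total = 3264.0
Minimum is at Q with total 708.7 km.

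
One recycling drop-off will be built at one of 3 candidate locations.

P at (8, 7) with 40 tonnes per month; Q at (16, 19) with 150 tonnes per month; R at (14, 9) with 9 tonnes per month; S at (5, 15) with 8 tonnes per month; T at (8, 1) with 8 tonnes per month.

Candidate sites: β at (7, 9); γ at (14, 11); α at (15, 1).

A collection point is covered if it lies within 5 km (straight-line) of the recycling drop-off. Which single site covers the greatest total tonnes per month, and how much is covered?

β, covering 40

Coverage radius r = 5 km; a point is covered iff (Δx)²+(Δy)² ≤ 5² = 25.
  β (7, 9): covers {P} → 40
  γ (14, 11): covers {R} → 9
  α (15, 1): covers {none} → 0
Maximum coverage at β: 40 tonnes per month.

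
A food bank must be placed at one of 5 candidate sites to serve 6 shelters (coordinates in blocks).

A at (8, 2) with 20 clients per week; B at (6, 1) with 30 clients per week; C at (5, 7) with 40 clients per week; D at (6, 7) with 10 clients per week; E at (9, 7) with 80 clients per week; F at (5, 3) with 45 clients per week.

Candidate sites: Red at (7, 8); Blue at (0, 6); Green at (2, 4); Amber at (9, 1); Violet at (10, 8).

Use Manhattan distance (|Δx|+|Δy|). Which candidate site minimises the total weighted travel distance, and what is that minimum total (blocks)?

Red, total 1075 blocks

Total weighted distance at each candidate:
  Red (7, 8): total = 1075
  Blue (0, 6): total = 2040
  Green (2, 4): total = 1660
  Amber (9, 1): total = 1370
  Violet (10, 8): total = 1390
Minimum is at Red with total 1075 blocks.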